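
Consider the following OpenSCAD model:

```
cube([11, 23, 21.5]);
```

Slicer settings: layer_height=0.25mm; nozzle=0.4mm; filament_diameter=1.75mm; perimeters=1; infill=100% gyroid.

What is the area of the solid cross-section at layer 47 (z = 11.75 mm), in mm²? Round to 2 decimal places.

253.00 mm²

At z = 11.75 mm: the cube is present — its section is the full 11×23 rectangle (area 253.00 mm²). Overall, the cross-section is a single solid region. Net area = 253.00 mm².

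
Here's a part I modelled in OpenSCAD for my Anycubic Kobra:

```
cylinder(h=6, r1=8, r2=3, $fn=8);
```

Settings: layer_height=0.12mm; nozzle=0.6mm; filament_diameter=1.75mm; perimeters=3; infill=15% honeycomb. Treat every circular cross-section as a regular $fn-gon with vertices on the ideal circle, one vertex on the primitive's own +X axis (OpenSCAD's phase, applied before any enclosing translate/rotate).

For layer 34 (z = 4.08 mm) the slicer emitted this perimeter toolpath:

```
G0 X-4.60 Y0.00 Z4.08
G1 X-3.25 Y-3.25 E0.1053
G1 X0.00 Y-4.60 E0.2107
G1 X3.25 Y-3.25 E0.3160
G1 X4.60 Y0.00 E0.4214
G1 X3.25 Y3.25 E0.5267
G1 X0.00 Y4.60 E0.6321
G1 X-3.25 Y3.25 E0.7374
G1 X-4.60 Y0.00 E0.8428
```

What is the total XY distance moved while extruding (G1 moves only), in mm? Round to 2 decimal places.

Sum the Euclidean lengths of each G1 segment: total = 28.15 mm.

28.15 mm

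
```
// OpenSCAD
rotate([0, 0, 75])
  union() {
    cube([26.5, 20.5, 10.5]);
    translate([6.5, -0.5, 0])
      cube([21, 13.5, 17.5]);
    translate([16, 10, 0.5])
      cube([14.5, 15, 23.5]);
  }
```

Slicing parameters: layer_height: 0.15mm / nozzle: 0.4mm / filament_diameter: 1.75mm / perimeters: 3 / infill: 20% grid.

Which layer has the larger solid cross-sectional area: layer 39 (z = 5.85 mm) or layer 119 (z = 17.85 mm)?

Layer 39 (z = 5.85): the cube is present — its section is the full 26.5×20.5 rectangle (area 543.25 mm²); the cube at (6.5, -0.5) is present — its section is the full 21×13.5 rectangle (area 283.50 mm²); the cube at (16, 10) is present — its section is the full 14.5×15 rectangle (area 217.50 mm²); Combining (union): the regions partially overlap — summed areas 1044.25 mm² minus the doubly-counted overlap 373.25 mm² gives 671.00 mm² — area = 671.00 mm²; (whole slice rotated 75° about Z — lengths, areas and connectivity unchanged). So its area = 671.00 mm². Layer 119 (z = 17.85): the cube does not reach this height (z outside [0, 10.5]); the cube at (6.5, -0.5) does not reach this height (z outside [0, 17.5]); the 14.5×15 cube at (16, 10) contributes its full rectangle (area 217.50 mm²); Taking the union: only the 14.5×15 cube at (16, 10) is present, so the union is just that shape — area = 217.50 mm²; (whole slice rotated 75° about Z — lengths, areas and connectivity unchanged). So its area = 217.50 mm². Layer 39 is larger (671.00 vs 217.50 mm²).

layer 39 (z = 5.85 mm)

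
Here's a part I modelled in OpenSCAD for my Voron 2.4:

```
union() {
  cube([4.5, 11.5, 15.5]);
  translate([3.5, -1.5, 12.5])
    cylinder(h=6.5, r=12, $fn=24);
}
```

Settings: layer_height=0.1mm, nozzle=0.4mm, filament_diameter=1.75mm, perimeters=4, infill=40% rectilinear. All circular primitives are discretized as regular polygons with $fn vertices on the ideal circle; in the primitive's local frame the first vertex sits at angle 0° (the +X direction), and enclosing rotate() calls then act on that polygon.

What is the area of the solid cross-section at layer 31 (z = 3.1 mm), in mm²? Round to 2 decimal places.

51.75 mm²

At z = 3.1 mm: the 4.5×11.5 cube contributes its full rectangle (area 51.75 mm²); the cylinder at (3.5, -1.5) does not reach this height (z outside [12.5, 19]); Taking the union: only the 4.5×11.5 cube is present, so the union is just that shape — area = 51.75 mm². Overall, the cross-section is a single solid region. Net area = 51.75 mm².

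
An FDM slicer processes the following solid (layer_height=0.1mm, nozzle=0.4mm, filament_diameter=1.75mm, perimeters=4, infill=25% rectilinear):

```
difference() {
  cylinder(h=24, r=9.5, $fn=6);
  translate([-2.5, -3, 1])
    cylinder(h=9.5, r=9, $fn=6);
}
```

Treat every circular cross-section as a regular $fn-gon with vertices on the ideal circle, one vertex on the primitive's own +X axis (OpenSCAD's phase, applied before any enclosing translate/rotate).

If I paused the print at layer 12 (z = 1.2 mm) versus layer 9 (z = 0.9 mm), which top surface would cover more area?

layer 9 (z = 0.9 mm)

Layer 12 (z = 1.2): the r=9.5 cylinder gives a regular 6-gon of circumradius 9.5 (constant along its height) (area = (6/2)·9.500²·sin(360°/6) = 234.48 mm²); the r=9 cylinder at (-2.5, -3) contributes a regular 6-gon of circumradius 9 (area = (6/2)·9.000²·sin(360°/6) = 210.44 mm²); After the difference (first − rest): starting from the r=9.5 cylinder (234.48 mm²), the r=9 cylinder at (-2.5, -3) partially overlaps it — only the 156.74 mm² overlap (of its 210.44 mm²) is removed, clipping the outline — area = 77.73 mm². So its area = 77.73 mm². Layer 9 (z = 0.9): the r=9.5 cylinder contributes a regular 6-gon of circumradius 9.5 (area = (6/2)·9.500²·sin(360°/6) = 234.48 mm²); the cylinder at (-2.5, -3) is not intersected at this z (z outside [1, 10.5]); Subtracting the remaining from the first: none of the subtracted shapes is present at this height, so the r=9.5 cylinder is unchanged — area = 234.48 mm². So its area = 234.48 mm². Layer 9 is larger (234.48 vs 77.73 mm²).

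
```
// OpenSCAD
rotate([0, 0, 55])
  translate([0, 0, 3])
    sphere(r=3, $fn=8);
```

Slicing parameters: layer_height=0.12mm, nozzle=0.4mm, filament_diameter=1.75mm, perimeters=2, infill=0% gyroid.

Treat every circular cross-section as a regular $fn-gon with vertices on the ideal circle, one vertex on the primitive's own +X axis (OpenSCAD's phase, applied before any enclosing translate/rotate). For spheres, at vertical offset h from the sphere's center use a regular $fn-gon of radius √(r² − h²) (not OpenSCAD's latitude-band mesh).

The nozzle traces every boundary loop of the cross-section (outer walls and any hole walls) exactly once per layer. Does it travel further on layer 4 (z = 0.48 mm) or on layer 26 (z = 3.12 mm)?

Layer 4 (z = 0.48): the r=3 sphere slices to a regular 8-gon of circumradius 1.628 (√(r²−h²) with h=2.52 from center) (perimeter = 2·8·1.628·sin(180°/8) = 9.97 mm); (whole slice rotated 55° about Z — lengths, areas and connectivity unchanged). So its perimeter = 9.97 mm. Layer 26 (z = 3.12): the sphere: section is a regular 8-gon, circumradius = √(r²−h²) = √(3²−0.12²) = 2.998 (perimeter = 2·8·2.998·sin(180°/8) = 18.35 mm); (rotated 55° about Z; rotation is an isometry so areas/perimeters/island counts are preserved). So its perimeter = 18.35 mm. Layer 26 is larger (18.35 vs 9.97 mm).

layer 26 (z = 3.12 mm)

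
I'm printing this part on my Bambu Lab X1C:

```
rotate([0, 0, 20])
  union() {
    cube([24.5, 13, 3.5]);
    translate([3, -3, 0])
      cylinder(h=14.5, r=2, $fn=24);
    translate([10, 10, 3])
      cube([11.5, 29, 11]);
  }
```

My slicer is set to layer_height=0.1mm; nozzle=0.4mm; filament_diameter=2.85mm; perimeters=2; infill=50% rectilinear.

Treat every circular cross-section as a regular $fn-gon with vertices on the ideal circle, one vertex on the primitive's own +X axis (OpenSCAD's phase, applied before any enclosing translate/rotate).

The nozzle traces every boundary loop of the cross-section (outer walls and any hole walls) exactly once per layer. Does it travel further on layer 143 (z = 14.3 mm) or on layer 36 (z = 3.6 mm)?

layer 36 (z = 3.6 mm)

Layer 143 (z = 14.3): the cube is absent (z outside [0, 3.5]); the r=2 cylinder at (3, -3) gives a regular 24-gon of circumradius 2 (constant along its height) (perimeter = 2·24·2.000·sin(180°/24) = 12.53 mm); the cube at (10, 10) does not reach this height (z outside [3, 14]); Combining (union): only the r=2 cylinder at (3, -3) is present, so the union is just that shape — boundary = 12.53 mm; (rotated 20° about Z; rotation is an isometry so areas/perimeters/island counts are preserved). So its perimeter = 12.53 mm. Layer 36 (z = 3.6): the cube does not reach this height (z outside [0, 3.5]); the r=2 cylinder at (3, -3) gives a regular 24-gon of circumradius 2 (constant along its height) (perimeter = 2·24·2.000·sin(180°/24) = 12.53 mm); the cube at (10, 10) is present — its section is the full 11.5×29 rectangle (perimeter 81.00 mm); Merging all regions: the 2 present regions are separate (no shared area or edge), so areas and boundary lengths simply add and each stays a separate island — boundary = 93.53 mm; (rotated 20° about Z; rotation is an isometry so areas/perimeters/island counts are preserved). So its perimeter = 93.53 mm. Layer 36 is larger (93.53 vs 12.53 mm).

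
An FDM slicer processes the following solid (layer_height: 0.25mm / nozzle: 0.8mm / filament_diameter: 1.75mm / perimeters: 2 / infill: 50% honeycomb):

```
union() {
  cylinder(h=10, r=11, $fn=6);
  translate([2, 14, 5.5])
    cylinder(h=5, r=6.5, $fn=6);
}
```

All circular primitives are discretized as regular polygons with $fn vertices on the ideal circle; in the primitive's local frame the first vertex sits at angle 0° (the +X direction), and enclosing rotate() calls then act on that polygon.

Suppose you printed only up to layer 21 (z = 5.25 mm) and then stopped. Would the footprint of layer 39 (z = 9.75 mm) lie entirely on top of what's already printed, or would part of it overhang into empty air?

Compare the two slices. At z = 5.25: the r=11 cylinder gives a regular 6-gon of circumradius 11 (constant along its height) (area = (6/2)·11.000²·sin(360°/6) = 314.37 mm²); the cylinder at (2, 14) is not intersected at this z (z outside [5.5, 10.5]); Merging all regions: only the r=11 cylinder is present, so the union is just that shape — area = 314.37 mm². At z = 9.75: the cylinder: section is a regular 6-gon, circumradius r=11 (area = (6/2)·11.000²·sin(360°/6) = 314.37 mm²); the r=6.5 cylinder at (2, 14) gives a regular 6-gon of circumradius 6.5 (constant along its height) (area = (6/2)·6.500²·sin(360°/6) = 109.77 mm²); Combining (union): the regions partially overlap — summed areas 424.14 mm² minus the doubly-counted overlap 8.21 mm² gives 415.93 mm² — area = 415.93 mm². Checking containment: at z = 9.75 the cross-section extends beyond the z = 5.25 cross-section by about 101.56 mm².

part overhangs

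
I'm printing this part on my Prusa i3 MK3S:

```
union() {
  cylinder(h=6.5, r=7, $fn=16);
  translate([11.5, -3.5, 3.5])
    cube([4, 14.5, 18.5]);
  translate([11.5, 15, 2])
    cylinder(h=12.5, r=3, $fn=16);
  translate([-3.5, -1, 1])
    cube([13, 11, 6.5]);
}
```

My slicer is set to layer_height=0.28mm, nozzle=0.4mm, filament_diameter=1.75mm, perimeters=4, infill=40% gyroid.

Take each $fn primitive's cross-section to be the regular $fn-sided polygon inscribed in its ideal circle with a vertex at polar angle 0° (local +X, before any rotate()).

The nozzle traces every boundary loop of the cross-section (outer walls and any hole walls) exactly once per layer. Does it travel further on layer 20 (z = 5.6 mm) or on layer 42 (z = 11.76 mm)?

Layer 20 (z = 5.6): the cylinder: section is a regular 16-gon, circumradius r=7 (perimeter = 2·16·7.000·sin(180°/16) = 43.70 mm); the 4×14.5 cube at (11.5, -3.5) contributes its full rectangle (perimeter 37.00 mm); the cylinder at (11.5, 15): section is a regular 16-gon, circumradius r=3 (perimeter = 2·16·3.000·sin(180°/16) = 18.73 mm); the cube at (-3.5, -1) is present — its section is the full 13×11 rectangle (perimeter 48.00 mm); Taking the union: the regions partially overlap (shared area 71.03 mm²), so the edge portions inside another operand are dropped and the merged outline is re-measured after clipping — boundary = 114.55 mm. So its perimeter = 114.55 mm. Layer 42 (z = 11.76): the cylinder is not intersected at this z (z outside [0, 6.5]); the cube at (11.5, -3.5) (footprint 4×14.5) is included at this height (perimeter 37.00 mm); the r=3 cylinder at (11.5, 15) gives a regular 16-gon of circumradius 3 (constant along its height) (perimeter = 2·16·3.000·sin(180°/16) = 18.73 mm); the cube at (-3.5, -1) is not intersected at this z (z outside [1, 7.5]); Combining (union): the 2 present regions are separate (no shared area or edge), so areas and boundary lengths simply add and each stays a separate island — boundary = 55.73 mm. So its perimeter = 55.73 mm. Layer 20 is larger (114.55 vs 55.73 mm).

layer 20 (z = 5.6 mm)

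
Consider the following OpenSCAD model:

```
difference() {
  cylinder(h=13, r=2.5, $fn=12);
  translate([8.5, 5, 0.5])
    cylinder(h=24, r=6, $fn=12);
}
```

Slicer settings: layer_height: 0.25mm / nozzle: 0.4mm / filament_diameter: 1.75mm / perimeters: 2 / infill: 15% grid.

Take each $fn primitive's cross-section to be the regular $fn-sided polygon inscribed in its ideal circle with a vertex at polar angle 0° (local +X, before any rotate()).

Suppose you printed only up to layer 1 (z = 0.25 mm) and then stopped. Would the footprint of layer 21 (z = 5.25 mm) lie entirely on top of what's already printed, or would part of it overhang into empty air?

Compare the two slices. At z = 0.25: the r=2.5 cylinder gives a regular 12-gon of circumradius 2.5 (constant along its height) (area = (12/2)·2.500²·sin(360°/12) = 18.75 mm²); the cylinder at (8.5, 5) is absent (z outside [0.5, 24.5]); After the difference (first − rest): none of the subtracted shapes is present at this height, so the r=2.5 cylinder is unchanged — area = 18.75 mm². At z = 5.25: the cylinder: section is a regular 12-gon, circumradius r=2.5 (area = (12/2)·2.500²·sin(360°/12) = 18.75 mm²); the r=6 cylinder at (8.5, 5) gives a regular 12-gon of circumradius 6 (constant along its height) (area = (12/2)·6.000²·sin(360°/12) = 108.00 mm²); Subtracting the remaining from the first: starting from the r=2.5 cylinder (18.75 mm²), the r=6 cylinder at (8.5, 5) misses the remaining region (no effect) — area = 18.75 mm². Checking containment: the cross-section at z = 5.25 is a subset of the cross-section at z = 0.25.

entirely on top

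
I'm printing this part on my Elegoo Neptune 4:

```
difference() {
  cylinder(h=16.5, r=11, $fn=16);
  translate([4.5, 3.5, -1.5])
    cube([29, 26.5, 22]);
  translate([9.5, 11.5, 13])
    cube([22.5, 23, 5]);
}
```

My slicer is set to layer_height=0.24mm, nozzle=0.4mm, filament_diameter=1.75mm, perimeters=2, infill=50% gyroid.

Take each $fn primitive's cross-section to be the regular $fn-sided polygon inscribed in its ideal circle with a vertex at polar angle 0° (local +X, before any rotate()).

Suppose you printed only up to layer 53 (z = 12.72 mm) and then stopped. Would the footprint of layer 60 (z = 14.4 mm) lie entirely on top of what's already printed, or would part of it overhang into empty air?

entirely on top

Compare the two slices. At z = 12.72: the r=11 cylinder gives a regular 16-gon of circumradius 11 (constant along its height) (area = (16/2)·11.000²·sin(360°/16) = 370.44 mm²); the 29×26.5 cube at (4.5, 3.5) contributes its full rectangle (area 768.50 mm²); the cube at (9.5, 11.5) is absent (z outside [13, 18]); Subtracting the remaining from the first: starting from the r=11 cylinder (370.44 mm²), the 29×26.5 cube at (4.5, 3.5) partially overlaps it — only the 23.61 mm² overlap (of its 768.50 mm²) is removed, clipping the outline — area = 346.83 mm². At z = 14.4: the cylinder: section is a regular 16-gon, circumradius r=11 (area = (16/2)·11.000²·sin(360°/16) = 370.44 mm²); the cube at (4.5, 3.5) (footprint 29×26.5) is included at this height (area 768.50 mm²); the cube at (9.5, 11.5) is present — its section is the full 22.5×23 rectangle (area 517.50 mm²); After the difference (first − rest): starting from the r=11 cylinder (370.44 mm²), the 29×26.5 cube at (4.5, 3.5) partially overlaps it — only the 23.61 mm² overlap (of its 768.50 mm²) is removed, clipping the outline; the 22.5×23 cube at (9.5, 11.5) misses the remaining region (no effect) — area = 346.83 mm². Checking containment: the cross-section at z = 14.4 is a subset of the cross-section at z = 12.72.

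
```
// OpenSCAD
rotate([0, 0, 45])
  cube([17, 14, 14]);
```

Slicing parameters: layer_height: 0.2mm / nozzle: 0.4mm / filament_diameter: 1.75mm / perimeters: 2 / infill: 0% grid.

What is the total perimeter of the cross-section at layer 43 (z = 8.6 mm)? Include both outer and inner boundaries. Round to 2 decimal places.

At z = 8.6 mm: the cube is present — its section is the full 17×14 rectangle (perimeter 62.00 mm); (whole slice rotated 45° about Z — lengths, areas and connectivity unchanged). Overall, the cross-section is a single solid region. Total boundary length (outer) = 62.00 mm.

62.00 mm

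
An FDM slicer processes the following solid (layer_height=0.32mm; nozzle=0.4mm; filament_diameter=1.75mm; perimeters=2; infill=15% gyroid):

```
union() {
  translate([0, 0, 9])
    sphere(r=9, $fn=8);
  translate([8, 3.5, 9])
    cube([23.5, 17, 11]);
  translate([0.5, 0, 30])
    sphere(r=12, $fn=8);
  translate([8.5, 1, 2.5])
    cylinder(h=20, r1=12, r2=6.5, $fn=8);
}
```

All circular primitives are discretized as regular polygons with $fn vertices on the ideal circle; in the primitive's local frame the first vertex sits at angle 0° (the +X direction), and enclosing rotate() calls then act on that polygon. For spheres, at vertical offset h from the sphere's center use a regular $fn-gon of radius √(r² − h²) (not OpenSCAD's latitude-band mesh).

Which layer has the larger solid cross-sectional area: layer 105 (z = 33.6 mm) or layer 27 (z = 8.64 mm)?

layer 27 (z = 8.64 mm)

Layer 105 (z = 33.6): the sphere does not reach this height (|z−center|=24.600 > r=9); the cube at (8, 3.5) does not reach this height (z outside [9, 20]); the r=12 sphere at (0.5, 0) contributes a regular 8-gon of circumradius √(12²−3.6²) = 11.447 (area = (8/2)·11.447²·sin(360°/8) = 370.64 mm²); the cone at (8.5, 1) is absent (z outside [2.5, 22.5]); Combining (union): only the r=12 sphere at (0.5, 0) is present, so the union is just that shape — area = 370.64 mm². So its area = 370.64 mm². Layer 27 (z = 8.64): the sphere: section is a regular 8-gon, circumradius = √(r²−h²) = √(9²−0.36²) = 8.993 (area = (8/2)·8.993²·sin(360°/8) = 228.74 mm²); the cube at (8, 3.5) is absent (z outside [9, 20]); the sphere at (0.5, 0) is not intersected at this z (|z−center|=21.360 > r=12); the cone at (8.5, 1) contributes a regular 8-gon of circumradius 10.311 (interpolated between r1=12 and r2=6.5 at t=0.307) (area = (8/2)·10.311²·sin(360°/8) = 300.74 mm²); Taking the union: the regions partially overlap — summed areas 529.47 mm² minus the doubly-counted overlap 112.31 mm² gives 417.17 mm² — area = 417.17 mm². So its area = 417.17 mm². Layer 27 is larger (417.17 vs 370.64 mm²).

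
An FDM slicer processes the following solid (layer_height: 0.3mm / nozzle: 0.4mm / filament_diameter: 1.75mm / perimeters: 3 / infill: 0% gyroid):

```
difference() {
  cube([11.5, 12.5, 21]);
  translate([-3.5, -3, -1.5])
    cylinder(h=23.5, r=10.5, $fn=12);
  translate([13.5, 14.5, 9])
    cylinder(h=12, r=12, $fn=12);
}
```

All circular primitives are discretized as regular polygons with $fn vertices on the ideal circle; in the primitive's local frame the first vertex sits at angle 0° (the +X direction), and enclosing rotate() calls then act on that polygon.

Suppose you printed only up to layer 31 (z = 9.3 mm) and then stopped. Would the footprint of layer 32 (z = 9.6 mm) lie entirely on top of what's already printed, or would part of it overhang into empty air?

Compare the two slices. At z = 9.3: the cube is present — its section is the full 11.5×12.5 rectangle (area 143.75 mm²); the r=10.5 cylinder at (-3.5, -3) contributes a regular 12-gon of circumradius 10.5 (area = (12/2)·10.500²·sin(360°/12) = 330.75 mm²); the cylinder at (13.5, 14.5): section is a regular 12-gon, circumradius r=12 (area = (12/2)·12.000²·sin(360°/12) = 432.00 mm²); After the difference (first − rest): starting from the 11.5×12.5 cube (143.75 mm²), the r=10.5 cylinder at (-3.5, -3) partially overlaps it — only the 27.78 mm² overlap (of its 330.75 mm²) is removed, clipping the outline; the r=12 cylinder at (13.5, 14.5) partially overlaps it — only the 65.07 mm² overlap (of its 432.00 mm²) is removed, clipping the outline — area = 50.89 mm². At z = 9.6: the cube is present — its section is the full 11.5×12.5 rectangle (area 143.75 mm²); the r=10.5 cylinder at (-3.5, -3) contributes a regular 12-gon of circumradius 10.5 (area = (12/2)·10.500²·sin(360°/12) = 330.75 mm²); the cylinder at (13.5, 14.5): section is a regular 12-gon, circumradius r=12 (area = (12/2)·12.000²·sin(360°/12) = 432.00 mm²); After the difference (first − rest): starting from the 11.5×12.5 cube (143.75 mm²), the r=10.5 cylinder at (-3.5, -3) partially overlaps it — only the 27.78 mm² overlap (of its 330.75 mm²) is removed, clipping the outline; the r=12 cylinder at (13.5, 14.5) partially overlaps it — only the 65.07 mm² overlap (of its 432.00 mm²) is removed, clipping the outline — area = 50.89 mm². Checking containment: the cross-section at z = 9.6 is a subset of the cross-section at z = 9.3.

entirely on top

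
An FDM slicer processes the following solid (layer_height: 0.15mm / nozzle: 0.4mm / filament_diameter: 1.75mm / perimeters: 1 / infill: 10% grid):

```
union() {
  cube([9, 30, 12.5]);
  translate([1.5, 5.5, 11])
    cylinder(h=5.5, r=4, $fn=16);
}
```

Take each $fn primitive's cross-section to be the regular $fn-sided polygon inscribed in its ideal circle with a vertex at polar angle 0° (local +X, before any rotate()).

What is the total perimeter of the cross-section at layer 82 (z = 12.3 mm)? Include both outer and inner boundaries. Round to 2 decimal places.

At z = 12.3 mm: the 9×30 cube contributes its full rectangle (perimeter 78.00 mm); the r=4 cylinder at (1.5, 5.5) gives a regular 16-gon of circumradius 4 (constant along its height) (perimeter = 2·16·4.000·sin(180°/16) = 24.97 mm); Merging all regions: the regions partially overlap (shared area 36.04 mm²), so the edge portions inside another operand are dropped and the merged outline is re-measured after clipping — boundary = 80.02 mm. Overall, the cross-section is a single solid region. Total boundary length (outer) = 80.02 mm.

80.02 mm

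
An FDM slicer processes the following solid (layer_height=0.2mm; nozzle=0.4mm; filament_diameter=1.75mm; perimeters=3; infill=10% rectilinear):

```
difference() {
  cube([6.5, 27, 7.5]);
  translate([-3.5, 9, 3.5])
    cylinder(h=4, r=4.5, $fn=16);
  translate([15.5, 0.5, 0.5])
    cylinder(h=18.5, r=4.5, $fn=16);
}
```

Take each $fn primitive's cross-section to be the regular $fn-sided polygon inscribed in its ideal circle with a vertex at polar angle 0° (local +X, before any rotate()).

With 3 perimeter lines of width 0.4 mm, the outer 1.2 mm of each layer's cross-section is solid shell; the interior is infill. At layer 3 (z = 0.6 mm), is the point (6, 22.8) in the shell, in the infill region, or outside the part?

shell

At z = 0.6 mm: the 6.5×27 cube contributes its full rectangle; the cylinder at (-3.5, 9) is absent (z outside [3.5, 7.5]); the r=4.5 cylinder at (15.5, 0.5) gives a regular 16-gon of circumradius 4.5 (constant along its height); After the difference (first − rest): starting from the 6.5×27 cube, the r=4.5 cylinder at (15.5, 0.5) misses the remaining region (no effect) — 1 connected region. Overall, the cross-section is a single solid region. The nearest boundary edge runs (6.50, 27.00)→(6.50, 0.00); distance from the point to it = 0.50 mm. The point is inside the cross-section, 0.50 mm from the nearest boundary — within the 1.2 mm shell band (3 × 0.4).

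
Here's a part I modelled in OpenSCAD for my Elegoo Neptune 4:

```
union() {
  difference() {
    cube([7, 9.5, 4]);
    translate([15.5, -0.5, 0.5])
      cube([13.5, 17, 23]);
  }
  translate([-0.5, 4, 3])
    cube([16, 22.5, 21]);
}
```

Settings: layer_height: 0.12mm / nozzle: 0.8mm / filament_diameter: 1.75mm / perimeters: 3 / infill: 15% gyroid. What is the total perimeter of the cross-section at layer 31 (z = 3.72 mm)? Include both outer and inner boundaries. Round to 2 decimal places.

At z = 3.72 mm: the cube (footprint 7×9.5) is included at this height (perimeter 33.00 mm); the 13.5×17 cube at (15.5, -0.5) contributes its full rectangle (perimeter 61.00 mm); Subtracting the remaining from the first: starting from the 7×9.5 cube, the 13.5×17 cube at (15.5, -0.5) misses the remaining region (no effect) — boundary = 33.00 mm; the cube at (-0.5, 4) (footprint 16×22.5) is included at this height (perimeter 77.00 mm); Combining (union): the regions partially overlap (shared area 38.50 mm²), so the edge portions inside another operand are dropped and the merged outline is re-measured after clipping — boundary = 85.00 mm. Overall, the cross-section is a single solid region. Total boundary length (outer) = 85.00 mm.

85.00 mm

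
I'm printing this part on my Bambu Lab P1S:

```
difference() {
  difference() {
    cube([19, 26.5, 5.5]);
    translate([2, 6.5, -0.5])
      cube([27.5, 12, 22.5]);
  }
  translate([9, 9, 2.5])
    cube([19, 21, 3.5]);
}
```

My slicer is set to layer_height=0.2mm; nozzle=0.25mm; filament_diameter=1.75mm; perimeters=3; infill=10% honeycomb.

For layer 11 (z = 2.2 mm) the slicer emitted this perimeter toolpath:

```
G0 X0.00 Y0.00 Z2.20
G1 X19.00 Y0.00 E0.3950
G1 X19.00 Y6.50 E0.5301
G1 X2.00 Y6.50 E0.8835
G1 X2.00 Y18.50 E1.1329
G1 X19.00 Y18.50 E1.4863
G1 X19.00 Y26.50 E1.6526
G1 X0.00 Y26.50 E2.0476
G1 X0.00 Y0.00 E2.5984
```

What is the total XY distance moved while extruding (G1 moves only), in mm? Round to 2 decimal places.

125.00 mm

Sum the Euclidean lengths of each G1 segment: total = 125.00 mm.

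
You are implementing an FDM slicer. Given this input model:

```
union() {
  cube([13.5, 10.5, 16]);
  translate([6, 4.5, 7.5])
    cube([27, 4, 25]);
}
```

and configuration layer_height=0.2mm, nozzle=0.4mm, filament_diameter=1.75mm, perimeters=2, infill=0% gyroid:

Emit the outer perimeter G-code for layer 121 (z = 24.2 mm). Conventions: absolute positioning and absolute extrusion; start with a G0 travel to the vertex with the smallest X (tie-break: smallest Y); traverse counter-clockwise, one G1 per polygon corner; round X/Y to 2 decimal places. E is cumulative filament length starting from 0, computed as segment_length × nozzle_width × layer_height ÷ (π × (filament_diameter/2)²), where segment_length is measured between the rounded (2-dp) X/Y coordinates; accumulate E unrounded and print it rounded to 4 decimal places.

G0 X6.00 Y4.50 Z24.20
G1 X33.00 Y4.50 E0.8980
G1 X33.00 Y8.50 E1.0311
G1 X6.00 Y8.50 E1.9291
G1 X6.00 Y4.50 E2.0621

At z = 24.2 mm: the cube does not reach this height (z outside [0, 16]); the cube at (6, 4.5) (footprint 27×4) is included at this height; Combining (union): only the 27×4 cube at (6, 4.5) is present, so the union is just that shape — 1 connected region. The outline is a single polygon with 4 vertices. Extrusion per mm of travel: 0.4 × 0.2 / (π × 0.875²) = 0.033260. Accumulating E over each segment gives final E = 2.0621.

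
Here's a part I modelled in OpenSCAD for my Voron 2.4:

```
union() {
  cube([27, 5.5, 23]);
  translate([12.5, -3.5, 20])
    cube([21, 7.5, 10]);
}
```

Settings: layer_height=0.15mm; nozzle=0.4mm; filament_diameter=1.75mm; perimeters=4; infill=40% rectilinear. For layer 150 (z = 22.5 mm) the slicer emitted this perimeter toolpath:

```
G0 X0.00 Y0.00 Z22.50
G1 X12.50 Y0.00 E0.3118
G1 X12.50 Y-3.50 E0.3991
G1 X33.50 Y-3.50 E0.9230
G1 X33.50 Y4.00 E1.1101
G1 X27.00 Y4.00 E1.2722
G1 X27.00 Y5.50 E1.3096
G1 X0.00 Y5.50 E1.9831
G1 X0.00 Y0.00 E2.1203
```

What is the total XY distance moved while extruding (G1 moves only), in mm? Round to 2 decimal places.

Sum the Euclidean lengths of each G1 segment: total = 85.00 mm.

85.00 mm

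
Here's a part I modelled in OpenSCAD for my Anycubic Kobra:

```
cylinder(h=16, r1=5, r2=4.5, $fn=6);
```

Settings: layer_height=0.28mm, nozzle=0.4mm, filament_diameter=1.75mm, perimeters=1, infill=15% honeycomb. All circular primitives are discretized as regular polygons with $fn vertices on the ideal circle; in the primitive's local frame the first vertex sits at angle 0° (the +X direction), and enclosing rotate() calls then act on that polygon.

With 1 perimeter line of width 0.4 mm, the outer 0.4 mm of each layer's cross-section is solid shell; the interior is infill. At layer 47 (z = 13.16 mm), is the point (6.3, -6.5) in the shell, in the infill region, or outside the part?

At z = 13.16 mm: the cone contributes a regular 6-gon of circumradius 4.589 (interpolated between r1=5 and r2=4.5 at t=0.823). Overall, the cross-section is a single solid region. The nearest boundary edge runs (-2.29, -3.97)→(2.29, -3.97); distance from the point to it = 4.74 mm. The point is not inside any of the regions above, so it lies outside the cross-section (4.74 mm from the nearest boundary).

outside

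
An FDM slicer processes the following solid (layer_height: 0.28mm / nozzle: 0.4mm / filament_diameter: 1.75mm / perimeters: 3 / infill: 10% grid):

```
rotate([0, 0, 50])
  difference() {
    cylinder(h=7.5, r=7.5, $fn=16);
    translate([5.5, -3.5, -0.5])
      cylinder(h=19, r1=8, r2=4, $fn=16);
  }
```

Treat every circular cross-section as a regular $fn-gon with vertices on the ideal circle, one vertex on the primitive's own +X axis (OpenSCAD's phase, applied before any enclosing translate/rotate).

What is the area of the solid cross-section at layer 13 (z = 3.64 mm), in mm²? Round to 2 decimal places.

At z = 3.64 mm: the r=7.5 cylinder contributes a regular 16-gon of circumradius 7.5 (area = (16/2)·7.500²·sin(360°/16) = 172.21 mm²); the cone at (5.5, -3.5) (r1=8→r2=4) has section circumradius 7.128 here — a regular 16-gon (area = (16/2)·7.128²·sin(360°/16) = 155.57 mm²); After the difference (first − rest): starting from the r=7.5 cylinder (172.21 mm²), the cone at (5.5, -3.5) partially overlaps it — only the 72.94 mm² overlap (of its 155.57 mm²) is removed, clipping the outline — area = 99.26 mm²; (rotated 50° about Z; rotation is an isometry so areas/perimeters/island counts are preserved). Overall, the cross-section is a single solid region. Net area = 99.26 mm².

99.26 mm²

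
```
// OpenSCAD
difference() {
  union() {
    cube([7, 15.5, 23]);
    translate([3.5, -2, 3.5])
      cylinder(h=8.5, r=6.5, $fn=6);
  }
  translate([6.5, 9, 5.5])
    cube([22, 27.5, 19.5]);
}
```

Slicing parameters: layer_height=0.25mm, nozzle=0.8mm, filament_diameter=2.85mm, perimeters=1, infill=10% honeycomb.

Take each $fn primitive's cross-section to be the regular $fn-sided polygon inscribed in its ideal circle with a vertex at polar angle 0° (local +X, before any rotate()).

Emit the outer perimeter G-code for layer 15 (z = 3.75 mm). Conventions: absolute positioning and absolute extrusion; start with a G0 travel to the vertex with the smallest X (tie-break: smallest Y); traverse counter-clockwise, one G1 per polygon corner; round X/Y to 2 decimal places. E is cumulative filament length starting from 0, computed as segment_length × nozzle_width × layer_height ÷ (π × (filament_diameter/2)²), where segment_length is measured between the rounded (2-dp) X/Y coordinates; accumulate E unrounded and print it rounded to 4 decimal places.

G0 X-3.00 Y-2.00 Z3.75
G1 X0.25 Y-7.63 E0.2038
G1 X6.75 Y-7.63 E0.4076
G1 X10.00 Y-2.00 E0.6114
G1 X7.00 Y3.20 E0.7996
G1 X7.00 Y15.50 E1.1852
G1 X0.00 Y15.50 E1.4047
G1 X0.00 Y3.20 E1.7903
G1 X-3.00 Y-2.00 E1.9785

At z = 3.75 mm: the cube is present — its section is the full 7×15.5 rectangle; the r=6.5 cylinder at (3.5, -2) gives a regular 6-gon of circumradius 6.5 (constant along its height); Taking the union: the regions partially overlap (shared area 25.30 mm²), so overlapping operands fuse into one piece — 1 connected region; the cube at (6.5, 9) does not reach this height (z outside [5.5, 25]); Subtracting the remaining from the first: none of the subtracted shapes is present at this height, so that combined region is unchanged — 1 connected region. The outline is a single polygon with 8 vertices. Extrusion per mm of travel: 0.8 × 0.25 / (π × 1.425²) = 0.031351. Accumulating E over each segment gives final E = 1.9785.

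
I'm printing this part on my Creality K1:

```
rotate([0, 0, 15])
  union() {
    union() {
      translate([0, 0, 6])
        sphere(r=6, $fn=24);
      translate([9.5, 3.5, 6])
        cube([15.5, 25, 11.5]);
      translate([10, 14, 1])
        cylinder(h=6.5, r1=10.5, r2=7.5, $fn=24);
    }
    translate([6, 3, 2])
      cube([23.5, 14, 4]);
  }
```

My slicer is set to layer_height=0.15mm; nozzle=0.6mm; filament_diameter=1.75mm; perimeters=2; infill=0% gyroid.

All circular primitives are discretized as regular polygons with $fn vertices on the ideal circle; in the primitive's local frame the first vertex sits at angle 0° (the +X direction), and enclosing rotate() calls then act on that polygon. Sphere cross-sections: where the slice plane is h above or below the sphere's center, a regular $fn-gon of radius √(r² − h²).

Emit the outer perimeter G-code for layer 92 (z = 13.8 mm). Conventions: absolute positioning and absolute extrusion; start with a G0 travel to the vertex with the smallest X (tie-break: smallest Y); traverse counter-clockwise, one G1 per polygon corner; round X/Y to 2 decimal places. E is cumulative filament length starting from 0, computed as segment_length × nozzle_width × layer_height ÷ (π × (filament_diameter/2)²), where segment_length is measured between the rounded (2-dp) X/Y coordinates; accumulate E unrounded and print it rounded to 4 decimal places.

G0 X1.80 Y29.99 Z13.80
G1 X8.27 Y5.84 E0.9355
G1 X23.24 Y9.85 E1.5154
G1 X16.77 Y34.00 E2.4509
G1 X1.80 Y29.99 E3.0308

At z = 13.8 mm: the sphere is not intersected at this z (|z−center|=7.800 > r=6); the cube at (9.5, 3.5) (footprint 15.5×25) is included at this height; the cone at (10, 14) does not reach this height (z outside [1, 7.5]); Combining (union): only the 15.5×25 cube at (9.5, 3.5) is present, so the union is just that shape — 1 connected region; the cube at (6, 3) is absent (z outside [2, 6]); Merging all regions: only the result so far is present, so the union is just that shape — 1 connected region; (whole slice rotated 15° about Z — lengths, areas and connectivity unchanged). The outline is a single polygon with 4 vertices. Extrusion per mm of travel: 0.6 × 0.15 / (π × 0.875²) = 0.037418. Accumulating E over each segment gives final E = 3.0308.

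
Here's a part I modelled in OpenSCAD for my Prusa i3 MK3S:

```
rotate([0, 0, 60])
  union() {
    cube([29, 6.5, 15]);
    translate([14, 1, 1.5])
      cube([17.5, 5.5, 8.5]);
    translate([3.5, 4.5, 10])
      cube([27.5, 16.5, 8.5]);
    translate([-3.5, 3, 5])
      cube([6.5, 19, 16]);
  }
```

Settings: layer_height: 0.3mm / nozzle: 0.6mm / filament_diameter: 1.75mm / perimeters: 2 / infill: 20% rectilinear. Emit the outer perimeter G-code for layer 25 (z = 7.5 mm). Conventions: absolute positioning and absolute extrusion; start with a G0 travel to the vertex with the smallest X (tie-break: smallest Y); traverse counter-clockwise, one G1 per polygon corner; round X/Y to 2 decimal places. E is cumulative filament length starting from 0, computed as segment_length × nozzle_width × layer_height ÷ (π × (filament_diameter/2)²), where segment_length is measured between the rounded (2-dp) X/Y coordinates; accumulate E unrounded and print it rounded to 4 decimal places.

At z = 7.5 mm: the 29×6.5 cube contributes its full rectangle; the cube at (14, 1) is present — its section is the full 17.5×5.5 rectangle; the cube at (3.5, 4.5) is not intersected at this z (z outside [10, 18.5]); the cube at (-3.5, 3) is present — its section is the full 6.5×19 rectangle; Merging all regions: the regions partially overlap (shared area 93.00 mm²), so overlapping operands fuse into one piece — 1 connected region; (whole slice rotated 60° about Z — lengths, areas and connectivity unchanged). The outline is a single polygon with 10 vertices. Extrusion per mm of travel: 0.6 × 0.3 / (π × 0.875²) = 0.074835. Accumulating E over each segment gives final E = 8.5308.

G0 X-20.80 Y7.97 Z7.50
G1 X-4.35 Y-1.53 E1.4216
G1 X-2.60 Y1.50 E1.6834
G1 X0.00 Y0.00 E1.9081
G1 X14.50 Y25.11 E4.0780
G1 X13.63 Y25.61 E4.1531
G1 X14.88 Y27.78 E4.3405
G1 X10.12 Y30.53 E4.7519
G1 X-4.13 Y5.85 E6.8846
G1 X-17.55 Y13.60 E8.0443
G1 X-20.80 Y7.97 E8.5308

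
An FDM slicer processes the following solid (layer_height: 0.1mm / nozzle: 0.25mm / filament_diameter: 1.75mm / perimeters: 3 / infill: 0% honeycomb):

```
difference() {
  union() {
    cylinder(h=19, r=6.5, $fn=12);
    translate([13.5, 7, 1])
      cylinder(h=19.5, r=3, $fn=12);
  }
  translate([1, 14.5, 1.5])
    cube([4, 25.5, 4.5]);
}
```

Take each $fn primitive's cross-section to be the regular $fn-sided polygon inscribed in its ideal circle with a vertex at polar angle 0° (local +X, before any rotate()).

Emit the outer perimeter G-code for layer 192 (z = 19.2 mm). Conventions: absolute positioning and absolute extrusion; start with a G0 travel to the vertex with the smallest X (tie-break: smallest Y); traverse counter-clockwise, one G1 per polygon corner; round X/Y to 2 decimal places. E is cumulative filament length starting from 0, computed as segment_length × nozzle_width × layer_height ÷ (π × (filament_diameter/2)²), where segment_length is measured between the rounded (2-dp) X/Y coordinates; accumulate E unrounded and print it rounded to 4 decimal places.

At z = 19.2 mm: the cylinder is absent (z outside [0, 19]); the r=3 cylinder at (13.5, 7) gives a regular 12-gon of circumradius 3 (constant along its height); Combining (union): only the r=3 cylinder at (13.5, 7) is present, so the union is just that shape — 1 connected region; the cube at (1, 14.5) is not intersected at this z (z outside [1.5, 6]); After the difference (first − rest): none of the subtracted shapes is present at this height, so that combined region is unchanged — 1 connected region. The outline is a single polygon with 12 vertices. Extrusion per mm of travel: 0.25 × 0.1 / (π × 0.875²) = 0.010394. Accumulating E over each segment gives final E = 0.1938.

G0 X10.50 Y7.00 Z19.20
G1 X10.90 Y5.50 E0.0161
G1 X12.00 Y4.40 E0.0323
G1 X13.50 Y4.00 E0.0484
G1 X15.00 Y4.40 E0.0646
G1 X16.10 Y5.50 E0.0807
G1 X16.50 Y7.00 E0.0969
G1 X16.10 Y8.50 E0.1130
G1 X15.00 Y9.60 E0.1292
G1 X13.50 Y10.00 E0.1453
G1 X12.00 Y9.60 E0.1615
G1 X10.90 Y8.50 E0.1776
G1 X10.50 Y7.00 E0.1938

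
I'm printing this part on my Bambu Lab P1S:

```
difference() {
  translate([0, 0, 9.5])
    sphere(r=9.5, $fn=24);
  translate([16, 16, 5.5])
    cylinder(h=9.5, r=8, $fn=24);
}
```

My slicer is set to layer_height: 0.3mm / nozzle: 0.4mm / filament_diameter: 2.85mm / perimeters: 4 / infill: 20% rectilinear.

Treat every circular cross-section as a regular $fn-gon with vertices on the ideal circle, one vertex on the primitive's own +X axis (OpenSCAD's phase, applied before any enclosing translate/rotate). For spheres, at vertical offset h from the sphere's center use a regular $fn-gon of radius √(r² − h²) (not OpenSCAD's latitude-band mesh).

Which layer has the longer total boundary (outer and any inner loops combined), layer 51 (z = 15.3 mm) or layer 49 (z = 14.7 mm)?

layer 49 (z = 14.7 mm)

Layer 51 (z = 15.3): the r=9.5 sphere contributes a regular 24-gon of circumradius √(9.5²−5.8²) = 7.524 (perimeter = 2·24·7.524·sin(180°/24) = 47.14 mm); the cylinder at (16, 16) does not reach this height (z outside [5.5, 15]); After the difference (first − rest): none of the subtracted shapes is present at this height, so the r=9.5 sphere is unchanged — boundary = 47.14 mm. So its perimeter = 47.14 mm. Layer 49 (z = 14.7): the sphere: section is a regular 24-gon, circumradius = √(r²−h²) = √(9.5²−5.2²) = 7.950 (perimeter = 2·24·7.950·sin(180°/24) = 49.81 mm); the r=8 cylinder at (16, 16) gives a regular 24-gon of circumradius 8 (constant along its height) (perimeter = 2·24·8.000·sin(180°/24) = 50.12 mm); Taking the first minus the rest: starting from the r=9.5 sphere, the r=8 cylinder at (16, 16) misses the remaining region (no effect) — boundary = 49.81 mm. So its perimeter = 49.81 mm. Layer 49 is larger (49.81 vs 47.14 mm).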